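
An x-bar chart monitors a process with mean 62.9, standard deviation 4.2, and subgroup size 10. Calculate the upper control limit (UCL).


UCL = 62.9 + 3 * 4.2 / sqrt(10)

66.88


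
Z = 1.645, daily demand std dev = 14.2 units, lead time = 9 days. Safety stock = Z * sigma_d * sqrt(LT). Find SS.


Formula: SS = z * sigma_d * sqrt(LT)
sqrt(LT) = sqrt(9) = 3.0
SS = 1.645 * 14.2 * 3.0
SS = 70.1 units

70.1 units


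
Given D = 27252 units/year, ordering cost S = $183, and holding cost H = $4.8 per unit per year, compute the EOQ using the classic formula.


Formula: EOQ = sqrt(2 * D * S / H)
Numerator: 2 * 27252 * 183 = 9974232
2DS/H = 9974232 / 4.8 = 2077965.0
EOQ = sqrt(2077965.0) = 1441.5 units

1441.5 units


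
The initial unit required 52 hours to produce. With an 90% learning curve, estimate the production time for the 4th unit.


Formula: T_n = T_1 * (learning_rate)^(log2(n)) where learning_rate = rate/100
Doublings = log2(4) = 2
T_n = 52 * 0.9^2
T_n = 52 * 0.81 = 42.1 hours

42.1 hours


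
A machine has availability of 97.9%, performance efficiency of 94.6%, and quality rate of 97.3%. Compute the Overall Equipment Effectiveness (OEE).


Formula: OEE = Availability * Performance * Quality / 10000
A * P = 97.9% * 94.6% / 100 = 92.61%
OEE = 92.61% * 97.3% / 100 = 90.1%

90.1%


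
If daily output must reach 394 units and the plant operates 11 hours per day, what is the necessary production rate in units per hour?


Formula: Production Rate = Daily Demand / Available Hours
Rate = 394 units/day / 11 hours/day
Rate = 35.8 units/hour

35.8 units/hour


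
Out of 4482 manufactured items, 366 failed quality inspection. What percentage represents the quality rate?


Formula: Quality Rate = Good Pieces / Total Pieces * 100
Good pieces = 4482 - 366 = 4116
QR = 4116 / 4482 * 100 = 91.8%

91.8%


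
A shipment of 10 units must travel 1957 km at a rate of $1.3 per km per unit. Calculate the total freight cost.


TC = dist * cost * units = 1957 * 1.3 * 10 = $25441.00

$25441.00


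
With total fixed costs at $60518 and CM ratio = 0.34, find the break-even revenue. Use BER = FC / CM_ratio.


Formula: BER = Fixed Costs / Contribution Margin Ratio
BER = $60518 / 0.34
BER = $177994.12 (to the nearest cent)

$177994.12


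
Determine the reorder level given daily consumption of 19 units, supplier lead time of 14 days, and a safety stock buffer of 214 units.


Formula: ROP = (Daily Demand * Lead Time) + Safety Stock
Demand during lead time = 19 * 14 = 266 units
ROP = 266 + 214 = 480 units

480 units


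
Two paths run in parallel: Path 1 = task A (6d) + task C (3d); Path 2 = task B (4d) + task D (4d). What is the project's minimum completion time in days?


Path 1 = 6 + 3 = 9 days
Path 2 = 4 + 4 = 8 days
Duration = max(9, 8) = 9 days

9 days


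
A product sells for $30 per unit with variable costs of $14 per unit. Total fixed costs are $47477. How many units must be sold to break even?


Formula: BEQ = Fixed Costs / (Price - Variable Cost)
Contribution margin = $30 - $14 = $16/unit
BEQ = ceil($47477 / $16/unit) = ceil(2967.31) = 2968 units

2968 units


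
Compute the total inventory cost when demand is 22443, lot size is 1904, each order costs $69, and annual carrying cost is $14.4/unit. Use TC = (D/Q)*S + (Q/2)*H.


TC = 22443/1904 * 69 + 1904/2 * 14.4

$14522.12


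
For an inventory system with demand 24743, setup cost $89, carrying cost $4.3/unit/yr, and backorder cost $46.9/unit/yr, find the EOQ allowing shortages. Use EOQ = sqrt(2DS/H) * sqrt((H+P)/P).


Formula: EOQ* = sqrt(2DS/H) * sqrt((H+P)/P)
Base EOQ = sqrt(2*24743*89/4.3) = 1012.05 units
Correction = sqrt((4.3+46.9)/46.9) = 1.04484
EOQ* = 1012.05 * 1.04484 = 1057.4 units

1057.4 units


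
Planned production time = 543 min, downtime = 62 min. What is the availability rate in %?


Formula: Availability = (Planned Time - Downtime) / Planned Time * 100
Uptime = 543 - 62 = 481 min
Availability = 481 / 543 * 100 = 88.6%

88.6%


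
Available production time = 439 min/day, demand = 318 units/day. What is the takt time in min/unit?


Formula: Takt Time = Available Production Time / Customer Demand
Takt = 439 min/day / 318 units/day
Takt = 1.38 min/unit

1.38 min/unit


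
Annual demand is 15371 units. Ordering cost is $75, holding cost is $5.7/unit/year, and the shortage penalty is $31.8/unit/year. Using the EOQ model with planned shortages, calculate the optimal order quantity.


Formula: EOQ* = sqrt(2DS/H) * sqrt((H+P)/P)
Base EOQ = sqrt(2*15371*75/5.7) = 636.0 units
Correction = sqrt((5.7+31.8)/31.8) = 1.08593
EOQ* = 636.0 * 1.08593 = 690.7 units

690.7 units


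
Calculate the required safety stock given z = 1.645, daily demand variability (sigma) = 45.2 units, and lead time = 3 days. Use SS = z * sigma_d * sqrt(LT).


Formula: SS = z * sigma_d * sqrt(LT)
sqrt(LT) = sqrt(3) = 1.7321
SS = 1.645 * 45.2 * 1.7321
SS = 128.8 units

128.8 units


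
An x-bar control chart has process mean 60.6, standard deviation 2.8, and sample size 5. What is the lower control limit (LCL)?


LCL = 60.6 - 3 * 2.8 / sqrt(5)

56.84


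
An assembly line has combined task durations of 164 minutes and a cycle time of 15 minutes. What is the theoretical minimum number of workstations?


Formula: N_min = ceil(Sum of Task Times / Cycle Time)
N_min = ceil(164 min / 15 min) = ceil(10.9333)
N_min = 11 stations

11


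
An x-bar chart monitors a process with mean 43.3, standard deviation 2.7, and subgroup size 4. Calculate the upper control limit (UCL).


UCL = 43.3 + 3 * 2.7 / sqrt(4)

47.35


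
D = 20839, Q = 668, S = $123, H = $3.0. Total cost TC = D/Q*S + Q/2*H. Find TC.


TC = 20839/668 * 123 + 668/2 * 3.0

$4839.12


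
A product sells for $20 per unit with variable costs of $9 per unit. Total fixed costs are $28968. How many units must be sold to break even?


Formula: BEQ = Fixed Costs / (Price - Variable Cost)
Contribution margin = $20 - $9 = $11/unit
BEQ = ceil($28968 / $11/unit) = ceil(2633.45) = 2634 units

2634 units


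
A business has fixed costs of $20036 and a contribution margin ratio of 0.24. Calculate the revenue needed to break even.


Formula: BER = Fixed Costs / Contribution Margin Ratio
BER = $20036 / 0.24
BER = $83483.33 (to the nearest cent)

$83483.33


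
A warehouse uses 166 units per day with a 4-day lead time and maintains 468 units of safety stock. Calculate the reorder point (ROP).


Formula: ROP = (Daily Demand * Lead Time) + Safety Stock
Demand during lead time = 166 * 4 = 664 units
ROP = 664 + 468 = 1132 units

1132 units


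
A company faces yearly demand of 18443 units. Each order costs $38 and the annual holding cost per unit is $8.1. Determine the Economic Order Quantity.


Formula: EOQ = sqrt(2 * D * S / H)
Numerator: 2 * 18443 * 38 = 1401668
2DS/H = 1401668 / 8.1 = 173045.4
EOQ = sqrt(173045.4) = 416.0 units

416.0 units


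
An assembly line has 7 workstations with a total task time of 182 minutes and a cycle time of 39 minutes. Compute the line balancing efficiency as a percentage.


Formula: Efficiency = Sum of Task Times / (N_stations * CT) * 100
Total station capacity = 7 stations * 39 min = 273 min
Efficiency = 182 / 273 * 100 = 66.7%

66.7%


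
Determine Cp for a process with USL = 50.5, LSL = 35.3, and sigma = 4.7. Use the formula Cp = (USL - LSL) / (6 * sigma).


Cp = (50.5 - 35.3) / (6 * 4.7)

0.54


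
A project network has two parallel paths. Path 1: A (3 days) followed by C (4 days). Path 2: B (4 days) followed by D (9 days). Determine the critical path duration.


Path 1 = 3 + 4 = 7 days
Path 2 = 4 + 9 = 13 days
Duration = max(7, 13) = 13 days

13 days


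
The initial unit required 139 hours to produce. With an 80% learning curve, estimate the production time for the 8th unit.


Formula: T_n = T_1 * (learning_rate)^(log2(n)) where learning_rate = rate/100
Doublings = log2(8) = 3
T_n = 139 * 0.8^3
T_n = 139 * 0.512 = 71.2 hours

71.2 hours


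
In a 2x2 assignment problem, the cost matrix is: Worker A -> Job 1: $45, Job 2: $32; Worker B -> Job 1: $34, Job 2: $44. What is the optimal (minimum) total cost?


Option 1: A->1 + B->2 = $45 + $44 = $89
Option 2: A->2 + B->1 = $32 + $34 = $66
Min cost = min($89, $66) = $66

$66


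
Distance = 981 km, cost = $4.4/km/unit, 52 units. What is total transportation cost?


TC = dist * cost * units = 981 * 4.4 * 52 = $224452.80

$224452.80


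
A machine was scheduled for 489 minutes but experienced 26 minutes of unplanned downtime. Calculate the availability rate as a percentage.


Formula: Availability = (Planned Time - Downtime) / Planned Time * 100
Uptime = 489 - 26 = 463 min
Availability = 463 / 489 * 100 = 94.7%

94.7%


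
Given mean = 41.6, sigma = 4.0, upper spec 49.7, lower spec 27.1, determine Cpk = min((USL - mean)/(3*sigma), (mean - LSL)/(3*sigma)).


Cpu = (49.7 - 41.6) / (3 * 4.0) = 0.68
Cpl = (41.6 - 27.1) / (3 * 4.0) = 1.21
Cpk = min(0.68, 1.21) = 0.68

0.68


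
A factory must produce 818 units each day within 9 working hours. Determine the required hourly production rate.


Formula: Production Rate = Daily Demand / Available Hours
Rate = 818 units/day / 9 hours/day
Rate = 90.9 units/hour

90.9 units/hour


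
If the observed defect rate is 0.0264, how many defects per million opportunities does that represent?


DPMO = defect_rate * 1000000 = 0.0264 * 1000000

26400


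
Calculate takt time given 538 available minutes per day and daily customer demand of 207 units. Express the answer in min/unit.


Formula: Takt Time = Available Production Time / Customer Demand
Takt = 538 min/day / 207 units/day
Takt = 2.6 min/unit

2.6 min/unit


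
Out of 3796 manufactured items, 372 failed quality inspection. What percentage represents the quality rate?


Formula: Quality Rate = Good Pieces / Total Pieces * 100
Good pieces = 3796 - 372 = 3424
QR = 3424 / 3796 * 100 = 90.2%

90.2%


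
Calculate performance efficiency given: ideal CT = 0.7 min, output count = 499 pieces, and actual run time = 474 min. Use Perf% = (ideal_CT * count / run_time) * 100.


Formula: Performance = (Ideal CT * Total Count) / Run Time * 100
Ideal output time = 0.7 * 499 = 349.3 min
Performance = 349.3 / 474 * 100 = 73.7%

73.7%


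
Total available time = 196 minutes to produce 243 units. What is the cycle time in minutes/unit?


Formula: CT = Available Time / Number of Units
CT = 196 min / 243 units
CT = 0.81 min/unit

0.81 min/unit


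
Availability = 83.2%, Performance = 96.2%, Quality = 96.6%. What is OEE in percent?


Formula: OEE = Availability * Performance * Quality / 10000
A * P = 83.2% * 96.2% / 100 = 80.04%
OEE = 80.04% * 96.6% / 100 = 77.3%

77.3%


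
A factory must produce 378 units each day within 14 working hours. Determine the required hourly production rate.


Formula: Production Rate = Daily Demand / Available Hours
Rate = 378 units/day / 14 hours/day
Rate = 27.0 units/hour

27.0 units/hour


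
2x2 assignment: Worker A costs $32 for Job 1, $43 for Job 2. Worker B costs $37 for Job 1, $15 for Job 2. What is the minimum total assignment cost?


Option 1: A->1 + B->2 = $32 + $15 = $47
Option 2: A->2 + B->1 = $43 + $37 = $80
Min cost = min($47, $80) = $47

$47


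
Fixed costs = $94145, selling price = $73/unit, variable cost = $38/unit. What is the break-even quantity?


Formula: BEQ = Fixed Costs / (Price - Variable Cost)
Contribution margin = $73 - $38 = $35/unit
BEQ = ceil($94145 / $35/unit) = ceil(2689.86) = 2690 units

2690 units


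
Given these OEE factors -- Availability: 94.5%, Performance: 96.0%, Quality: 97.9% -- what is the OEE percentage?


Formula: OEE = Availability * Performance * Quality / 10000
A * P = 94.5% * 96.0% / 100 = 90.72%
OEE = 90.72% * 97.9% / 100 = 88.8%

88.8%


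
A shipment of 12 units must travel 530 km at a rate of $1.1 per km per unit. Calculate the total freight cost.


TC = dist * cost * units = 530 * 1.1 * 12 = $6996.00

$6996.00


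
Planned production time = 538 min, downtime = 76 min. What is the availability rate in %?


Formula: Availability = (Planned Time - Downtime) / Planned Time * 100
Uptime = 538 - 76 = 462 min
Availability = 462 / 538 * 100 = 85.9%

85.9%


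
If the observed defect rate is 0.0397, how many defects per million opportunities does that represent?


DPMO = defect_rate * 1000000 = 0.0397 * 1000000

39700


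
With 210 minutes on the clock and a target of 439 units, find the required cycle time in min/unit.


Formula: CT = Available Time / Number of Units
CT = 210 min / 439 units
CT = 0.48 min/unit

0.48 min/unit


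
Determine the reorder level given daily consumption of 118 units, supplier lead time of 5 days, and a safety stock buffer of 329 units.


Formula: ROP = (Daily Demand * Lead Time) + Safety Stock
Demand during lead time = 118 * 5 = 590 units
ROP = 590 + 329 = 919 units

919 units


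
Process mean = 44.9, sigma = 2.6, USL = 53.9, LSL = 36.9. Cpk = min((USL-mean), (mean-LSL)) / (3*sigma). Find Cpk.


Cpu = (53.9 - 44.9) / (3 * 2.6) = 1.15
Cpl = (44.9 - 36.9) / (3 * 2.6) = 1.03
Cpk = min(1.15, 1.03) = 1.03

1.03


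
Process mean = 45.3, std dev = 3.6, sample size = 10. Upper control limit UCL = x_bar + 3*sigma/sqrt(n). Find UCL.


UCL = 45.3 + 3 * 3.6 / sqrt(10)

48.72


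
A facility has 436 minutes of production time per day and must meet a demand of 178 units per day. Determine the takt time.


Formula: Takt Time = Available Production Time / Customer Demand
Takt = 436 min/day / 178 units/day
Takt = 2.45 min/unit

2.45 min/unit


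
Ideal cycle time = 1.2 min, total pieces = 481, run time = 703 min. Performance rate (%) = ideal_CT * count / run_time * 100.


Formula: Performance = (Ideal CT * Total Count) / Run Time * 100
Ideal output time = 1.2 * 481 = 577.2 min
Performance = 577.2 / 703 * 100 = 82.1%

82.1%


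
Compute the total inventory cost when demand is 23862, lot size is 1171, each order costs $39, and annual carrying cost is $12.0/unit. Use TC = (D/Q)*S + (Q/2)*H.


TC = 23862/1171 * 39 + 1171/2 * 12.0

$7820.72


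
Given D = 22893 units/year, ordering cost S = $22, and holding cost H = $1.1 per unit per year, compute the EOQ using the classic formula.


Formula: EOQ = sqrt(2 * D * S / H)
Numerator: 2 * 22893 * 22 = 1007292
2DS/H = 1007292 / 1.1 = 915720.0
EOQ = sqrt(915720.0) = 956.9 units

956.9 units


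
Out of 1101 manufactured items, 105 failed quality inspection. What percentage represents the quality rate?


Formula: Quality Rate = Good Pieces / Total Pieces * 100
Good pieces = 1101 - 105 = 996
QR = 996 / 1101 * 100 = 90.5%

90.5%


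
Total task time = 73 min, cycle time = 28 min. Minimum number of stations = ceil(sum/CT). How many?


Formula: N_min = ceil(Sum of Task Times / Cycle Time)
N_min = ceil(73 min / 28 min) = ceil(2.6071)
N_min = 3 stations

3


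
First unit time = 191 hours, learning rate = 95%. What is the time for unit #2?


Formula: T_n = T_1 * (learning_rate)^(log2(n)) where learning_rate = rate/100
Doublings = log2(2) = 1
T_n = 191 * 0.95^1
T_n = 191 * 0.95 = 181.5 hours

181.5 hours


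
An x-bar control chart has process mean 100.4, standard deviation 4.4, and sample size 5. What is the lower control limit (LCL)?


LCL = 100.4 - 3 * 4.4 / sqrt(5)

94.5


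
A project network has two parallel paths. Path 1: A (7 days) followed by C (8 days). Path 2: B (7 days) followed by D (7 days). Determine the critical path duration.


Path 1 = 7 + 8 = 15 days
Path 2 = 7 + 7 = 14 days
Duration = max(15, 14) = 15 days

15 days


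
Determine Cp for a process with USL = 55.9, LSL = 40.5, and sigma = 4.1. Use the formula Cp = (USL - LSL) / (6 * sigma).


Cp = (55.9 - 40.5) / (6 * 4.1)

0.63


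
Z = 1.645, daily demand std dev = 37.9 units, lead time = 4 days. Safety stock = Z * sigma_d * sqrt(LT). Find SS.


Formula: SS = z * sigma_d * sqrt(LT)
sqrt(LT) = sqrt(4) = 2.0
SS = 1.645 * 37.9 * 2.0
SS = 124.7 units

124.7 units


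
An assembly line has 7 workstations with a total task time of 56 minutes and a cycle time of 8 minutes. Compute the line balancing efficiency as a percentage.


Formula: Efficiency = Sum of Task Times / (N_stations * CT) * 100
Total station capacity = 7 stations * 8 min = 56 min
Efficiency = 56 / 56 * 100 = 100.0%

100.0%


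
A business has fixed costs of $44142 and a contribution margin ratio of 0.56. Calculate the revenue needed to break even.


Formula: BER = Fixed Costs / Contribution Margin Ratio
BER = $44142 / 0.56
BER = $78825.00 (to the nearest cent)

$78825.00


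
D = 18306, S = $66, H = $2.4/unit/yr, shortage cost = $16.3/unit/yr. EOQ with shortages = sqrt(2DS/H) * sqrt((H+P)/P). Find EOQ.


Formula: EOQ* = sqrt(2DS/H) * sqrt((H+P)/P)
Base EOQ = sqrt(2*18306*66/2.4) = 1003.41 units
Correction = sqrt((2.4+16.3)/16.3) = 1.07109
EOQ* = 1003.41 * 1.07109 = 1074.7 units

1074.7 units


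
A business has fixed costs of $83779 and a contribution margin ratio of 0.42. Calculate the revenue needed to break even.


Formula: BER = Fixed Costs / Contribution Margin Ratio
BER = $83779 / 0.42
BER = $199473.81 (to the nearest cent)

$199473.81


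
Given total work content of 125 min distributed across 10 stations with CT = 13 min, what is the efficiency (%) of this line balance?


Formula: Efficiency = Sum of Task Times / (N_stations * CT) * 100
Total station capacity = 10 stations * 13 min = 130 min
Efficiency = 125 / 130 * 100 = 96.2%

96.2%


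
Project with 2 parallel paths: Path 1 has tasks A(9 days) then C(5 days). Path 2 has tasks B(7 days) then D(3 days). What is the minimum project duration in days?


Path 1 = 9 + 5 = 14 days
Path 2 = 7 + 3 = 10 days
Duration = max(14, 10) = 14 days

14 days


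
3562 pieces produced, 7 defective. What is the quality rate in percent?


Formula: Quality Rate = Good Pieces / Total Pieces * 100
Good pieces = 3562 - 7 = 3555
QR = 3555 / 3562 * 100 = 99.8%

99.8%


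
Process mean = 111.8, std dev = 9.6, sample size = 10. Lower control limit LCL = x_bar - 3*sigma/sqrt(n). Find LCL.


LCL = 111.8 - 3 * 9.6 / sqrt(10)

102.69


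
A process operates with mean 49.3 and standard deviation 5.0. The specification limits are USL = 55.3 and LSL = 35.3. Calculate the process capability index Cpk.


Cpu = (55.3 - 49.3) / (3 * 5.0) = 0.4
Cpl = (49.3 - 35.3) / (3 * 5.0) = 0.93
Cpk = min(0.4, 0.93) = 0.4

0.4


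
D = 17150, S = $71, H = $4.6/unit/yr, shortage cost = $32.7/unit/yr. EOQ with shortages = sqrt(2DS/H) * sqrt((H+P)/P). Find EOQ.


Formula: EOQ* = sqrt(2DS/H) * sqrt((H+P)/P)
Base EOQ = sqrt(2*17150*71/4.6) = 727.61 units
Correction = sqrt((4.6+32.7)/32.7) = 1.06802
EOQ* = 727.61 * 1.06802 = 777.1 units

777.1 units


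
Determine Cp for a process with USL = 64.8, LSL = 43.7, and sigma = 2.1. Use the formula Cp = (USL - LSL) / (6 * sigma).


Cp = (64.8 - 43.7) / (6 * 2.1)

1.67


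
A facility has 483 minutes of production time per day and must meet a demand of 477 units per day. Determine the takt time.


Formula: Takt Time = Available Production Time / Customer Demand
Takt = 483 min/day / 477 units/day
Takt = 1.01 min/unit

1.01 min/unit


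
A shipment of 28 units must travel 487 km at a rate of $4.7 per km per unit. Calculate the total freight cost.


TC = dist * cost * units = 487 * 4.7 * 28 = $64089.20

$64089.20


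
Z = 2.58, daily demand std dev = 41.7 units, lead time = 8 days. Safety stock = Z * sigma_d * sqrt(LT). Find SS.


Formula: SS = z * sigma_d * sqrt(LT)
sqrt(LT) = sqrt(8) = 2.8284
SS = 2.58 * 41.7 * 2.8284
SS = 304.3 units

304.3 units


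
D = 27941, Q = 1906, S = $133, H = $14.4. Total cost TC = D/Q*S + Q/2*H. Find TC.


TC = 27941/1906 * 133 + 1906/2 * 14.4

$15672.91


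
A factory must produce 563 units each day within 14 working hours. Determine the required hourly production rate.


Formula: Production Rate = Daily Demand / Available Hours
Rate = 563 units/day / 14 hours/day
Rate = 40.2 units/hour

40.2 units/hour


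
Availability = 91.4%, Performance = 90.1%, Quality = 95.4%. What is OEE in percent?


Formula: OEE = Availability * Performance * Quality / 10000
A * P = 91.4% * 90.1% / 100 = 82.35%
OEE = 82.35% * 95.4% / 100 = 78.6%

78.6%


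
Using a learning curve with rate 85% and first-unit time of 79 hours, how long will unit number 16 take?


Formula: T_n = T_1 * (learning_rate)^(log2(n)) where learning_rate = rate/100
Doublings = log2(16) = 4
T_n = 79 * 0.85^4
T_n = 79 * 0.522 = 41.2 hours

41.2 hours


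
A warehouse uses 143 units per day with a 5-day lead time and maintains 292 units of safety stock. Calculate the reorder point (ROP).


Formula: ROP = (Daily Demand * Lead Time) + Safety Stock
Demand during lead time = 143 * 5 = 715 units
ROP = 715 + 292 = 1007 units

1007 units


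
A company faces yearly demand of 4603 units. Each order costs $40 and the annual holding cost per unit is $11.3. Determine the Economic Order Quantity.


Formula: EOQ = sqrt(2 * D * S / H)
Numerator: 2 * 4603 * 40 = 368240
2DS/H = 368240 / 11.3 = 32587.6
EOQ = sqrt(32587.6) = 180.5 units

180.5 units


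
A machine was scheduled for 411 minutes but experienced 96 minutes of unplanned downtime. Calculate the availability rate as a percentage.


Formula: Availability = (Planned Time - Downtime) / Planned Time * 100
Uptime = 411 - 96 = 315 min
Availability = 315 / 411 * 100 = 76.6%

76.6%


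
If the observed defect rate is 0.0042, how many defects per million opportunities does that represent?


DPMO = defect_rate * 1000000 = 0.0042 * 1000000

4200


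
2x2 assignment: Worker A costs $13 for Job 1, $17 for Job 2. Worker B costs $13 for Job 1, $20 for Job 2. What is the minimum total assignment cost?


Option 1: A->1 + B->2 = $13 + $20 = $33
Option 2: A->2 + B->1 = $17 + $13 = $30
Min cost = min($33, $30) = $30

$30


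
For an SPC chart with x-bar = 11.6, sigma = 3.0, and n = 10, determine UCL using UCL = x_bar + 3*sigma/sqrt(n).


UCL = 11.6 + 3 * 3.0 / sqrt(10)

14.45


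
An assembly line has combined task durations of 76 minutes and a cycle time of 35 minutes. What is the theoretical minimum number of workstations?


Formula: N_min = ceil(Sum of Task Times / Cycle Time)
N_min = ceil(76 min / 35 min) = ceil(2.1714)
N_min = 3 stations

3


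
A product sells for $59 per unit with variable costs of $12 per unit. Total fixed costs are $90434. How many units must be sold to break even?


Formula: BEQ = Fixed Costs / (Price - Variable Cost)
Contribution margin = $59 - $12 = $47/unit
BEQ = ceil($90434 / $47/unit) = ceil(1924.13) = 1925 units

1925 units


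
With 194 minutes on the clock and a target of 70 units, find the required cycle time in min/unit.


Formula: CT = Available Time / Number of Units
CT = 194 min / 70 units
CT = 2.77 min/unit

2.77 min/unit


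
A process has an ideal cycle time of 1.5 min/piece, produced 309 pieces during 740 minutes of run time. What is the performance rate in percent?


Formula: Performance = (Ideal CT * Total Count) / Run Time * 100
Ideal output time = 1.5 * 309 = 463.5 min
Performance = 463.5 / 740 * 100 = 62.6%

62.6%


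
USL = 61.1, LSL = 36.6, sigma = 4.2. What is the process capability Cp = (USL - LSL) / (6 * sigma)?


Cp = (61.1 - 36.6) / (6 * 4.2)

0.97


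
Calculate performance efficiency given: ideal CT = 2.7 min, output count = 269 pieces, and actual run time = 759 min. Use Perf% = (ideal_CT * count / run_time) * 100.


Formula: Performance = (Ideal CT * Total Count) / Run Time * 100
Ideal output time = 2.7 * 269 = 726.3 min
Performance = 726.3 / 759 * 100 = 95.7%

95.7%


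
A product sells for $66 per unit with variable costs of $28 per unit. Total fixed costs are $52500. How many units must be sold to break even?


Formula: BEQ = Fixed Costs / (Price - Variable Cost)
Contribution margin = $66 - $28 = $38/unit
BEQ = ceil($52500 / $38/unit) = ceil(1381.58) = 1382 units

1382 units


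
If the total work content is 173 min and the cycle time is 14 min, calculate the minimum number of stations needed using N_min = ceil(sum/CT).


Formula: N_min = ceil(Sum of Task Times / Cycle Time)
N_min = ceil(173 min / 14 min) = ceil(12.3571)
N_min = 13 stations

13


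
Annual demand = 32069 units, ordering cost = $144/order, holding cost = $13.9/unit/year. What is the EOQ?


Formula: EOQ = sqrt(2 * D * S / H)
Numerator: 2 * 32069 * 144 = 9235872
2DS/H = 9235872 / 13.9 = 664451.2
EOQ = sqrt(664451.2) = 815.1 units

815.1 units


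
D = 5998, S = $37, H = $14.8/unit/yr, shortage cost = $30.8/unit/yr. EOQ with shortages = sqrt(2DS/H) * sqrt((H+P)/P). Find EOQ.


Formula: EOQ* = sqrt(2DS/H) * sqrt((H+P)/P)
Base EOQ = sqrt(2*5998*37/14.8) = 173.18 units
Correction = sqrt((14.8+30.8)/30.8) = 1.21677
EOQ* = 173.18 * 1.21677 = 210.7 units

210.7 units


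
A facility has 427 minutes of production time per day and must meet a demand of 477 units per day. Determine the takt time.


Formula: Takt Time = Available Production Time / Customer Demand
Takt = 427 min/day / 477 units/day
Takt = 0.9 min/unit

0.9 min/unit


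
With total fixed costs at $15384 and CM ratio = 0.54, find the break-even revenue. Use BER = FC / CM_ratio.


Formula: BER = Fixed Costs / Contribution Margin Ratio
BER = $15384 / 0.54
BER = $28488.89 (to the nearest cent)

$28488.89


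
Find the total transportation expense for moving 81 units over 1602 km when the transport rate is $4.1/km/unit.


TC = dist * cost * units = 1602 * 4.1 * 81 = $532024.20

$532024.20


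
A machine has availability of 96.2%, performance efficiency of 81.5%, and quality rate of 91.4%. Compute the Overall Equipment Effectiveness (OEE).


Formula: OEE = Availability * Performance * Quality / 10000
A * P = 96.2% * 81.5% / 100 = 78.4%
OEE = 78.4% * 91.4% / 100 = 71.7%

71.7%


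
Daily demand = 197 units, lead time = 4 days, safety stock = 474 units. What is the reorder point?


Formula: ROP = (Daily Demand * Lead Time) + Safety Stock
Demand during lead time = 197 * 4 = 788 units
ROP = 788 + 474 = 1262 units

1262 units


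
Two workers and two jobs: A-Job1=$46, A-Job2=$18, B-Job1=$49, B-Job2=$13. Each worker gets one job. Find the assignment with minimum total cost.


Option 1: A->1 + B->2 = $46 + $13 = $59
Option 2: A->2 + B->1 = $18 + $49 = $67
Min cost = min($59, $67) = $59

$59


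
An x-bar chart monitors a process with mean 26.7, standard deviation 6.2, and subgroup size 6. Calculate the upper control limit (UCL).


UCL = 26.7 + 3 * 6.2 / sqrt(6)

34.29


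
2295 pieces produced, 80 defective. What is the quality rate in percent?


Formula: Quality Rate = Good Pieces / Total Pieces * 100
Good pieces = 2295 - 80 = 2215
QR = 2215 / 2295 * 100 = 96.5%

96.5%


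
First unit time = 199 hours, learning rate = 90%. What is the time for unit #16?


Formula: T_n = T_1 * (learning_rate)^(log2(n)) where learning_rate = rate/100
Doublings = log2(16) = 4
T_n = 199 * 0.9^4
T_n = 199 * 0.6561 = 130.6 hours

130.6 hours


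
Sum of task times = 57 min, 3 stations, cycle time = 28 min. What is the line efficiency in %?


Formula: Efficiency = Sum of Task Times / (N_stations * CT) * 100
Total station capacity = 3 stations * 28 min = 84 min
Efficiency = 57 / 84 * 100 = 67.9%

67.9%


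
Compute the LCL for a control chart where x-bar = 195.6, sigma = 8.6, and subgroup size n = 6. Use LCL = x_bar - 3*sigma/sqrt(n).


LCL = 195.6 - 3 * 8.6 / sqrt(6)

185.07


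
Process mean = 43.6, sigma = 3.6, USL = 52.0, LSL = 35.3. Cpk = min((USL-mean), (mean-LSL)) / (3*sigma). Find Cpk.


Cpu = (52.0 - 43.6) / (3 * 3.6) = 0.78
Cpl = (43.6 - 35.3) / (3 * 3.6) = 0.77
Cpk = min(0.78, 0.77) = 0.77

0.77


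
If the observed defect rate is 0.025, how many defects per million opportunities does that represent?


DPMO = defect_rate * 1000000 = 0.025 * 1000000

25000


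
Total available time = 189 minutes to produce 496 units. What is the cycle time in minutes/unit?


Formula: CT = Available Time / Number of Units
CT = 189 min / 496 units
CT = 0.38 min/unit

0.38 min/unit


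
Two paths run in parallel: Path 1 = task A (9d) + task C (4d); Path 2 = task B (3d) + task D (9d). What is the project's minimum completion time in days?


Path 1 = 9 + 4 = 13 days
Path 2 = 3 + 9 = 12 days
Duration = max(13, 12) = 13 days

13 days


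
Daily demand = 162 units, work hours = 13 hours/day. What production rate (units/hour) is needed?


Formula: Production Rate = Daily Demand / Available Hours
Rate = 162 units/day / 13 hours/day
Rate = 12.5 units/hour

12.5 units/hour


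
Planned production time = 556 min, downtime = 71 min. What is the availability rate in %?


Formula: Availability = (Planned Time - Downtime) / Planned Time * 100
Uptime = 556 - 71 = 485 min
Availability = 485 / 556 * 100 = 87.2%

87.2%


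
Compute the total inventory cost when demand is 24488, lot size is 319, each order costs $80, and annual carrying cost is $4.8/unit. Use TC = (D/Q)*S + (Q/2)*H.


TC = 24488/319 * 80 + 319/2 * 4.8

$6906.79


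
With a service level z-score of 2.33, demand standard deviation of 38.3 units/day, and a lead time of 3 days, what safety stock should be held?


Formula: SS = z * sigma_d * sqrt(LT)
sqrt(LT) = sqrt(3) = 1.7321
SS = 2.33 * 38.3 * 1.7321
SS = 154.6 units

154.6 units


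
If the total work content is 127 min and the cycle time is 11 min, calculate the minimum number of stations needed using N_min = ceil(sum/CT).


Formula: N_min = ceil(Sum of Task Times / Cycle Time)
N_min = ceil(127 min / 11 min) = ceil(11.5455)
N_min = 12 stations

12


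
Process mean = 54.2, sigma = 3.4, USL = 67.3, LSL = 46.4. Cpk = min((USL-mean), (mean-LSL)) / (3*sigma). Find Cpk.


Cpu = (67.3 - 54.2) / (3 * 3.4) = 1.28
Cpl = (54.2 - 46.4) / (3 * 3.4) = 0.76
Cpk = min(1.28, 0.76) = 0.76

0.76


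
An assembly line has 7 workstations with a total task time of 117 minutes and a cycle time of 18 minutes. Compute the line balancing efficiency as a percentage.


Formula: Efficiency = Sum of Task Times / (N_stations * CT) * 100
Total station capacity = 7 stations * 18 min = 126 min
Efficiency = 117 / 126 * 100 = 92.9%

92.9%


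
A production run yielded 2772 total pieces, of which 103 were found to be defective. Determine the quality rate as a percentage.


Formula: Quality Rate = Good Pieces / Total Pieces * 100
Good pieces = 2772 - 103 = 2669
QR = 2669 / 2772 * 100 = 96.3%

96.3%


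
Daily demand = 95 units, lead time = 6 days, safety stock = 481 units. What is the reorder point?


Formula: ROP = (Daily Demand * Lead Time) + Safety Stock
Demand during lead time = 95 * 6 = 570 units
ROP = 570 + 481 = 1051 units

1051 units


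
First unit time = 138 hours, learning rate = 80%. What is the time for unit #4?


Formula: T_n = T_1 * (learning_rate)^(log2(n)) where learning_rate = rate/100
Doublings = log2(4) = 2
T_n = 138 * 0.8^2
T_n = 138 * 0.64 = 88.3 hours

88.3 hours


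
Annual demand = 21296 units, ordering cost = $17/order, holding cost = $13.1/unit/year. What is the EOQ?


Formula: EOQ = sqrt(2 * D * S / H)
Numerator: 2 * 21296 * 17 = 724064
2DS/H = 724064 / 13.1 = 55272.1
EOQ = sqrt(55272.1) = 235.1 units

235.1 units


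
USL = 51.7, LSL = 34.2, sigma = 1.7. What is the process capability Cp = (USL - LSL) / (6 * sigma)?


Cp = (51.7 - 34.2) / (6 * 1.7)

1.72


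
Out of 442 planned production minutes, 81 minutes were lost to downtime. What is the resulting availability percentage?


Formula: Availability = (Planned Time - Downtime) / Planned Time * 100
Uptime = 442 - 81 = 361 min
Availability = 361 / 442 * 100 = 81.7%

81.7%


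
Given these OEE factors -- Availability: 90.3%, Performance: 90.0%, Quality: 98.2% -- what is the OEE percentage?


Formula: OEE = Availability * Performance * Quality / 10000
A * P = 90.3% * 90.0% / 100 = 81.27%
OEE = 81.27% * 98.2% / 100 = 79.8%

79.8%


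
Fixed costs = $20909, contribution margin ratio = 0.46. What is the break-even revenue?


Formula: BER = Fixed Costs / Contribution Margin Ratio
BER = $20909 / 0.46
BER = $45454.35 (to the nearest cent)

$45454.35


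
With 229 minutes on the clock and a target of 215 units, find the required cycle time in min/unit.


Formula: CT = Available Time / Number of Units
CT = 229 min / 215 units
CT = 1.07 min/unit

1.07 min/unit


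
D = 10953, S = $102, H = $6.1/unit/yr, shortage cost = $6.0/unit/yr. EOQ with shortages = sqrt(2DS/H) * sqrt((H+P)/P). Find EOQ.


Formula: EOQ* = sqrt(2DS/H) * sqrt((H+P)/P)
Base EOQ = sqrt(2*10953*102/6.1) = 605.22 units
Correction = sqrt((6.1+6.0)/6.0) = 1.42009
EOQ* = 605.22 * 1.42009 = 859.5 units

859.5 units


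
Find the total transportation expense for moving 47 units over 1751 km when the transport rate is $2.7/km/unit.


TC = dist * cost * units = 1751 * 2.7 * 47 = $222201.90

$222201.90


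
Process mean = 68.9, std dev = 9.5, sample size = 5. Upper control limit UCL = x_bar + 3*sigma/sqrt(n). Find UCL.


UCL = 68.9 + 3 * 9.5 / sqrt(5)

81.65


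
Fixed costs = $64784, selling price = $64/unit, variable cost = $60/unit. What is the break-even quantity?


Formula: BEQ = Fixed Costs / (Price - Variable Cost)
Contribution margin = $64 - $60 = $4/unit
BEQ = ceil($64784 / $4/unit) = ceil(16196.0) = 16196 units

16196 units


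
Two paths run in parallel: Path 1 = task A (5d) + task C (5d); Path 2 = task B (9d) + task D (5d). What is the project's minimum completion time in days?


Path 1 = 5 + 5 = 10 days
Path 2 = 9 + 5 = 14 days
Duration = max(10, 14) = 14 days

14 days


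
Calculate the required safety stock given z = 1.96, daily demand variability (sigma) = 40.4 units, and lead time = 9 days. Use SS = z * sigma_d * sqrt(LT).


Formula: SS = z * sigma_d * sqrt(LT)
sqrt(LT) = sqrt(9) = 3.0
SS = 1.96 * 40.4 * 3.0
SS = 237.6 units

237.6 units


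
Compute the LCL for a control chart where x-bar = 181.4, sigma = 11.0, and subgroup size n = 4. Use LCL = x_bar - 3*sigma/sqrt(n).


LCL = 181.4 - 3 * 11.0 / sqrt(4)

164.9


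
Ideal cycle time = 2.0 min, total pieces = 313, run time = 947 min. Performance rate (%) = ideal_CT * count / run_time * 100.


Formula: Performance = (Ideal CT * Total Count) / Run Time * 100
Ideal output time = 2.0 * 313 = 626.0 min
Performance = 626.0 / 947 * 100 = 66.1%

66.1%


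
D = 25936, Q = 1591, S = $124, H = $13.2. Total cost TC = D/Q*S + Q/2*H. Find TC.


TC = 25936/1591 * 124 + 1591/2 * 13.2

$12522.01


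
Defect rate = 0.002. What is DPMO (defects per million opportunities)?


DPMO = defect_rate * 1000000 = 0.002 * 1000000

2000


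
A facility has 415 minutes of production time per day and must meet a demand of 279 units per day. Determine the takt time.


Formula: Takt Time = Available Production Time / Customer Demand
Takt = 415 min/day / 279 units/day
Takt = 1.49 min/unit

1.49 min/unit


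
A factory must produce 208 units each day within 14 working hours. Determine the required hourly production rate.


Formula: Production Rate = Daily Demand / Available Hours
Rate = 208 units/day / 14 hours/day
Rate = 14.9 units/hour

14.9 units/hour


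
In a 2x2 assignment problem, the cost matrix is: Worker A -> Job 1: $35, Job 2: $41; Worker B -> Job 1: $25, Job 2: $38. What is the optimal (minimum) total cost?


Option 1: A->1 + B->2 = $35 + $38 = $73
Option 2: A->2 + B->1 = $41 + $25 = $66
Min cost = min($73, $66) = $66

$66


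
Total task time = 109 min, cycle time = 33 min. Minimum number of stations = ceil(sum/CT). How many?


Formula: N_min = ceil(Sum of Task Times / Cycle Time)
N_min = ceil(109 min / 33 min) = ceil(3.303)
N_min = 4 stations

4


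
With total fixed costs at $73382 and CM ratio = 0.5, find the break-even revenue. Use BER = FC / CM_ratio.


Formula: BER = Fixed Costs / Contribution Margin Ratio
BER = $73382 / 0.5
BER = $146764.00 (to the nearest cent)

$146764.00


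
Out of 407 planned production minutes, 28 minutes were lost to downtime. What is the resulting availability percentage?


Formula: Availability = (Planned Time - Downtime) / Planned Time * 100
Uptime = 407 - 28 = 379 min
Availability = 379 / 407 * 100 = 93.1%

93.1%


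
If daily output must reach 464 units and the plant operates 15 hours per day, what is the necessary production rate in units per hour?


Formula: Production Rate = Daily Demand / Available Hours
Rate = 464 units/day / 15 hours/day
Rate = 30.9 units/hour

30.9 units/hour


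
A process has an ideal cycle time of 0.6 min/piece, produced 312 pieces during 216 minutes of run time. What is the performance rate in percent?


Formula: Performance = (Ideal CT * Total Count) / Run Time * 100
Ideal output time = 0.6 * 312 = 187.2 min
Performance = 187.2 / 216 * 100 = 86.7%

86.7%


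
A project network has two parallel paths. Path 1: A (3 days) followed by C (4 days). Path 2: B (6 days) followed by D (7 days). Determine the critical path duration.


Path 1 = 3 + 4 = 7 days
Path 2 = 6 + 7 = 13 days
Duration = max(7, 13) = 13 days

13 days


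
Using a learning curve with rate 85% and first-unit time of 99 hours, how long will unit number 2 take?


Formula: T_n = T_1 * (learning_rate)^(log2(n)) where learning_rate = rate/100
Doublings = log2(2) = 1
T_n = 99 * 0.85^1
T_n = 99 * 0.85 = 84.2 hours

84.2 hours


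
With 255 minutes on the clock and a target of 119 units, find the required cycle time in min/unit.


Formula: CT = Available Time / Number of Units
CT = 255 min / 119 units
CT = 2.14 min/unit

2.14 min/unit


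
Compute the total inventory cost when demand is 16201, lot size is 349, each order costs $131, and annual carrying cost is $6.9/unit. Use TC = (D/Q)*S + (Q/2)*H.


TC = 16201/349 * 131 + 349/2 * 6.9

$7285.23


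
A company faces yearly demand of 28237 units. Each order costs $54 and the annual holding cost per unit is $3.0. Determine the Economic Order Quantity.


Formula: EOQ = sqrt(2 * D * S / H)
Numerator: 2 * 28237 * 54 = 3049596
2DS/H = 3049596 / 3.0 = 1016532.0
EOQ = sqrt(1016532.0) = 1008.2 units

1008.2 units


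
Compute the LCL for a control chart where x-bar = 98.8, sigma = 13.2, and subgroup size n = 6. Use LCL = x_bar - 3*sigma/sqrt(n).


LCL = 98.8 - 3 * 13.2 / sqrt(6)

82.63


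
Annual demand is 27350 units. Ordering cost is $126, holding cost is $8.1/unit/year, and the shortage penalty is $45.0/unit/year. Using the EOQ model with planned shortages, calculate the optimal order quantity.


Formula: EOQ* = sqrt(2DS/H) * sqrt((H+P)/P)
Base EOQ = sqrt(2*27350*126/8.1) = 922.44 units
Correction = sqrt((8.1+45.0)/45.0) = 1.08628
EOQ* = 922.44 * 1.08628 = 1002.0 units

1002.0 units


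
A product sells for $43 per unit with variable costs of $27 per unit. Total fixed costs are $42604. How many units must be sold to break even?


Formula: BEQ = Fixed Costs / (Price - Variable Cost)
Contribution margin = $43 - $27 = $16/unit
BEQ = ceil($42604 / $16/unit) = ceil(2662.75) = 2663 units

2663 units


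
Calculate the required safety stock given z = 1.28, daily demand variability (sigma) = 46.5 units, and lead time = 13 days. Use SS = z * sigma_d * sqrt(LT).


Formula: SS = z * sigma_d * sqrt(LT)
sqrt(LT) = sqrt(13) = 3.6056
SS = 1.28 * 46.5 * 3.6056
SS = 214.6 units

214.6 units


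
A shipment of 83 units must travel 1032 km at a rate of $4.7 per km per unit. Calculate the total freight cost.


TC = dist * cost * units = 1032 * 4.7 * 83 = $402583.20

$402583.20


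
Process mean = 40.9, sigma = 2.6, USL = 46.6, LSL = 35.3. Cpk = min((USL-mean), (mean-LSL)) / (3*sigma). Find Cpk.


Cpu = (46.6 - 40.9) / (3 * 2.6) = 0.73
Cpl = (40.9 - 35.3) / (3 * 2.6) = 0.72
Cpk = min(0.73, 0.72) = 0.72

0.72
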